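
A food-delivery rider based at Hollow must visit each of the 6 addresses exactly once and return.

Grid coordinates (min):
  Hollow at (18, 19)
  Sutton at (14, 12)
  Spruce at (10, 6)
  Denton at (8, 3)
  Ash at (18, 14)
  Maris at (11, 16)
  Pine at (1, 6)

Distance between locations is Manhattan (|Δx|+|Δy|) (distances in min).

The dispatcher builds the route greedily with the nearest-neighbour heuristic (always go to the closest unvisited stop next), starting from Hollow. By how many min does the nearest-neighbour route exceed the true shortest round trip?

Hollow: Ash=5, Maris=10, Sutton=11, Spruce=21, Denton=26, Pine=30 ⇒ Ash
Ash: Sutton=6, Maris=9, Spruce=16, Denton=21, Pine=25 ⇒ Sutton
Sutton: Maris=7, Spruce=10, Denton=15, Pine=19 ⇒ Maris
Maris: Spruce=11, Denton=16, Pine=20 ⇒ Spruce
Spruce: Denton=5, Pine=9 ⇒ Denton
Denton: Pine=10 ⇒ Pine
NN route Hollow → Ash → Sutton → Maris → Spruce → Denton → Pine → Hollow costs 74.
Optimal: Hollow → Ash → Sutton → Spruce → Denton → Pine → Maris → Hollow costs 66 (by enumerating all 360 distinct tours).
Excess = 74 − 66 = 8.

The nearest-neighbour route is 8 min longer than optimal.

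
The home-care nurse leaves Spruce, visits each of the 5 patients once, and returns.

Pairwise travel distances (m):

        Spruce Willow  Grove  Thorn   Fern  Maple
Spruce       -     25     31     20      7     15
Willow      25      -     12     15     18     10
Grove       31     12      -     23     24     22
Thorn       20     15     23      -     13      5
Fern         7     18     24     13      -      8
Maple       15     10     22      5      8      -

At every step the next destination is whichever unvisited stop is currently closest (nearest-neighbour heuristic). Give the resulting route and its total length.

Total distance 78 m via the nearest-neighbour route Spruce → Fern → Maple → Thorn → Willow → Grove → Spruce.

Spruce → [Fern:7 / Maple:15 / Thorn:20 / Willow:25 / Grove:31] → Fern (7)
Fern → [Maple:8 / Thorn:13 / Willow:18 / Grove:24] → Maple (8)
Maple → [Thorn:5 / Willow:10 / Grove:22] → Thorn (5)
Thorn → [Willow:15 / Grove:23] → Willow (15)
Willow → [Grove:12] → Grove (12)
Return Grove→Spruce: 31.
Total = 7 + 8 + 5 + 15 + 12 + 31 = 78.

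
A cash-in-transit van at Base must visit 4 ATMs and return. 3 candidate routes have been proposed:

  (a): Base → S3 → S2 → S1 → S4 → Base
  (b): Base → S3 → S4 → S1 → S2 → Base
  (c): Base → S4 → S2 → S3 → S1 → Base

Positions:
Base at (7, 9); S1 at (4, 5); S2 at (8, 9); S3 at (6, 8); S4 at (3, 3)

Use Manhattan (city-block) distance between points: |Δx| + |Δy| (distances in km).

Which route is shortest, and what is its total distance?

(a): 2 + 3 + 8 + 3 + 10 = 26
(b): 2 + 8 + 3 + 8 + 1 = 22
(c): 10 + 11 + 3 + 5 + 7 = 36

22 km — (b) is the shortest.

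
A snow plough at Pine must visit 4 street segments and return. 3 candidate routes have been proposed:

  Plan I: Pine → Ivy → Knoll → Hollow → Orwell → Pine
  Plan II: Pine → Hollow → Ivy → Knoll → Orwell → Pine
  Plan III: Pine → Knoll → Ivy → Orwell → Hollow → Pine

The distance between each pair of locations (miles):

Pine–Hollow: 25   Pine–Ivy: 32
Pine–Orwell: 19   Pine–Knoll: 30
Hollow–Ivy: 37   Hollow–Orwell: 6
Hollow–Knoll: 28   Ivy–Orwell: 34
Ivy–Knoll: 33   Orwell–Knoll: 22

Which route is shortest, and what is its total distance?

Shortest is Plan I, total 118 miles.

Plan I: 32 + 33 + 28 + 6 + 19 = 118
Plan II: 25 + 37 + 33 + 22 + 19 = 136
Plan III: 30 + 33 + 34 + 6 + 25 = 128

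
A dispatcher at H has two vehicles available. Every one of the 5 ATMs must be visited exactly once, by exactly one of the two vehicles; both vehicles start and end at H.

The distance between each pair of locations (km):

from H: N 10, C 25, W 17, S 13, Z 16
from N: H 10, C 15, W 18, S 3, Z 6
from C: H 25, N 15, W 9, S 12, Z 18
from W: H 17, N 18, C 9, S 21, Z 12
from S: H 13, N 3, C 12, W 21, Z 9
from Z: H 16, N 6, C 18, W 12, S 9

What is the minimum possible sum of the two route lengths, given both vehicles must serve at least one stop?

There are 2^4 − 1 = 15 ways to divide the 5 stops into two non-empty groups. For each, the best each vehicle can do is its own shortest tour through its group:
  {N} + {C, W, S, Z}: 20 + 62 = 82
  {C} + {N, W, S, Z}: 50 + 51 = 101
  {N, C} + {W, S, Z}: 50 + 51 = 101
  {W} + {N, C, S, Z}: 34 + 59 = 93
  {N, W} + {C, S, Z}: 45 + 59 = 104
  {C, W} + {N, S, Z}: 51 + 38 = 89
  … (15 splits in total)
Best: vehicle 1 H → N → H = 20; vehicle 2 H → S → C → W → Z → H = 62; combined 82.

82 km — the smallest possible combined total.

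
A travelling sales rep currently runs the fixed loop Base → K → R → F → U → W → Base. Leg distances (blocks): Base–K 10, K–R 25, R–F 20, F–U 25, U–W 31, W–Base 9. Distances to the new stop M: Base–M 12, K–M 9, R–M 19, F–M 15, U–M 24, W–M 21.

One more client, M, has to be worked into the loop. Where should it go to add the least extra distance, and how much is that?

+3 blocks — insert M between K and R.

Insertion cost between consecutive stops i–j is d(i,M) + d(M,j) − d(i,j):
  between Base and K: 12 + 9 − 10 = 11
  between K and R: 9 + 19 − 25 = 3
  between R and F: 19 + 15 − 20 = 14
  between F and U: 15 + 24 − 25 = 14
  between U and W: 24 + 21 − 31 = 14
  between W and Base: 21 + 12 − 9 = 24
Cheapest insertion is between K and R, adding 3.
New total = 120 + 3 = 123.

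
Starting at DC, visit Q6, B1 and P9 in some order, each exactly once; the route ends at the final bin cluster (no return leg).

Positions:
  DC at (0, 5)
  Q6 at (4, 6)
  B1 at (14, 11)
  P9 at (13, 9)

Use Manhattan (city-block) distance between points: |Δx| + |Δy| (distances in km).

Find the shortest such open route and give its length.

Shortest open route: 20 km.

There are 3! = 6 possible orderings.
DC - Q6 - B1 - P9: 5+15+3 = 23
DC - Q6 - P9 - B1: 5+12+3 = 20
DC - B1 - Q6 - P9: 20+15+12 = 47
DC - B1 - P9 - Q6: 20+3+12 = 35
DC - P9 - Q6 - B1: 17+12+15 = 44
DC - P9 - B1 - Q6: 17+3+15 = 35
The minimum is 20.
One shortest path: DC → Q6 → P9 → B1.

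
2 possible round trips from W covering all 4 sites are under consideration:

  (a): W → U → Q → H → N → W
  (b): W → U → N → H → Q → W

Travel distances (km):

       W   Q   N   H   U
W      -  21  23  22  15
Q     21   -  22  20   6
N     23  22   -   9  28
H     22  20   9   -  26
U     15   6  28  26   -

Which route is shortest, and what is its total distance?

(a): 15 + 6 + 20 + 9 + 23 = 73
(b): 15 + 28 + 9 + 20 + 21 = 93

73 km — (a) is the shortest.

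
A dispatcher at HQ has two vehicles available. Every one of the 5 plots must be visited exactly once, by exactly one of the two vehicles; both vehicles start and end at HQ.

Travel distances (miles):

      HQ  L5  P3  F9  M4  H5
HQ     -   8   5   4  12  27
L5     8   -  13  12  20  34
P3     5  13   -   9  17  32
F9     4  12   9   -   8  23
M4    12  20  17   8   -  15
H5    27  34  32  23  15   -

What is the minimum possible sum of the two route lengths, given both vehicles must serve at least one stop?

Check every non-empty split of the stops between the two vehicles; for each half take its own optimal tour:
  {L5} + {P3, F9, M4, H5}: 16 + 64 = 80
  {P3} + {L5, F9, M4, H5}: 10 + 69 = 79
  {L5, P3} + {F9, M4, H5}: 26 + 54 = 80
  {F9} + {L5, P3, M4, H5}: 8 + 79 = 87
  {L5, F9} + {P3, M4, H5}: 24 + 64 = 88
  {P3, F9} + {L5, M4, H5}: 18 + 69 = 87
  … (15 splits in total)
Best: vehicle 1 HQ → P3 → HQ = 10; vehicle 2 HQ → L5 → H5 → M4 → F9 → HQ = 69; combined 79.

Minimum combined distance: 79 miles.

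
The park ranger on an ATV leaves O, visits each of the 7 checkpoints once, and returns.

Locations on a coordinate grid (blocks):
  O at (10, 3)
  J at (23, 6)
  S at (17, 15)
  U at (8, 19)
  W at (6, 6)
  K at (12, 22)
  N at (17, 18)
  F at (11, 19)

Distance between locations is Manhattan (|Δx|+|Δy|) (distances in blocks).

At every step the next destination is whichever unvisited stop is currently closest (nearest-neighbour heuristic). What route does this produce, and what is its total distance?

From O: distances to unvisited — W=7, J=16, F=17, U=18, S=19, K=21, N=22. Nearest is W (7).
From W: distances to unvisited — U=15, J=17, F=18, S=20, K=22, N=23. Nearest is U (15).
From U: distances to unvisited — F=3, K=7, N=10, S=13, J=28. Nearest is F (3).
From F: distances to unvisited — K=4, N=7, S=10, J=25. Nearest is K (4).
From K: distances to unvisited — N=9, S=12, J=27. Nearest is N (9).
From N: distances to unvisited — S=3, J=18. Nearest is S (3).
From S: distances to unvisited — J=15. Nearest is J (15).
Return J→O: 16.
Total = 7 + 15 + 3 + 4 + 9 + 3 + 15 + 16 = 72.

Total distance 72 blocks via the nearest-neighbour route O → W → U → F → K → N → S → J → O.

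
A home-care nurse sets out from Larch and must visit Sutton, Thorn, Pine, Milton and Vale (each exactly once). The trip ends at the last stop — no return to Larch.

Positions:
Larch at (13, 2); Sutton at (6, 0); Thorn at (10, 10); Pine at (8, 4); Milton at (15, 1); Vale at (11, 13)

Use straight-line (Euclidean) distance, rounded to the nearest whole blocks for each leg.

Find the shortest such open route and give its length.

There are 5! = 120 possible orderings.
Larch → Sutton → Thorn → Pine → Milton → Vale: 7+11+6+8+13 = 45
Larch → Sutton → Thorn → Pine → Vale → Milton: 7+11+6+9+13 = 46
Larch → Sutton → Thorn → Milton → Pine → Vale: 7+11+10+8+9 = 45
Larch → Sutton → Thorn → Milton → Vale → Pine: 7+11+10+13+9 = 50
Larch → Sutton → Thorn → Vale → Pine → Milton: 7+11+3+9+8 = 38
Larch → Sutton → Thorn → Vale → Milton → Pine: 7+11+3+13+8 = 42
Larch → Sutton → Pine → Thorn → Milton → Vale: 7+4+6+10+13 = 40
Larch → Sutton → Pine → Thorn → Vale → Milton: 7+4+6+3+13 = 33
Larch → Sutton → Pine → Milton → Thorn → Vale: 7+4+8+10+3 = 32
Larch → Sutton → Pine → Milton → Vale → Thorn: 7+4+8+13+3 = 35
Larch → Sutton → Pine → Vale → Thorn → Milton: 7+4+9+3+10 = 33
Larch → Sutton → Pine → Vale → Milton → Thorn: 7+4+9+13+10 = 43
Larch → Sutton → Milton → Thorn → Pine → Vale: 7+9+10+6+9 = 41
Larch → Sutton → Milton → Thorn → Vale → Pine: 7+9+10+3+9 = 38
… (106 more)
Larch → Milton → Sutton → Pine → Thorn → Vale: 2+9+4+6+3 = 24  ← best
The minimum is 24.
One shortest path: Larch → Milton → Sutton → Pine → Thorn → Vale.

24 blocks — the minimum one-way total.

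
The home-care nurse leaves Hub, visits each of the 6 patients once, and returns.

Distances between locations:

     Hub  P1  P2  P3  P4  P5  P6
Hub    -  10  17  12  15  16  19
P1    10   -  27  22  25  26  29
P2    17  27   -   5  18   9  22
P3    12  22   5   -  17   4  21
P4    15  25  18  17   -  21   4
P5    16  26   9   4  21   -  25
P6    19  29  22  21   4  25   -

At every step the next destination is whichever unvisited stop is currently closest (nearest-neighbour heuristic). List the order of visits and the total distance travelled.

Hub → [P1:10 / P3:12 / P4:15 / P5:16 / P2:17 / P6:19] → P1 (10)
P1 → [P3:22 / P4:25 / P5:26 / P2:27 / P6:29] → P3 (22)
P3 → [P5:4 / P2:5 / P4:17 / P6:21] → P5 (4)
P5 → [P2:9 / P4:21 / P6:25] → P2 (9)
P2 → [P4:18 / P6:22] → P4 (18)
P4 → [P6:4] → P6 (4)
Return P6→Hub: 19.
Total = 10 + 22 + 4 + 9 + 18 + 4 + 19 = 86.

Nearest-neighbour total = 86; route Hub → P1 → P3 → P5 → P2 → P4 → P6 → Hub.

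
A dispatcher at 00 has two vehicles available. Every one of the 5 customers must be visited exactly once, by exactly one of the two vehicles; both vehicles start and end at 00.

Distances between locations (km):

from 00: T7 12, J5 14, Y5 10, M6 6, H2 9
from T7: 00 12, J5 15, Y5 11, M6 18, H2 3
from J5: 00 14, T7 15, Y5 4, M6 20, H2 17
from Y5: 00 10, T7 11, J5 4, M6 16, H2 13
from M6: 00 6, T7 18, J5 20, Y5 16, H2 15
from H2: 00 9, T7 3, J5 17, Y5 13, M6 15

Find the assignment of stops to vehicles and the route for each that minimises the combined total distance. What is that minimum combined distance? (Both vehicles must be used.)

Try each way of splitting the stops between the two vehicles (each non-empty) and, for each split, find the best tour for each vehicle:
  {T7} + {J5, Y5, M6, H2}: 24 + 52 = 76
  {J5} + {T7, Y5, M6, H2}: 28 + 45 = 73
  {T7, J5} + {Y5, M6, H2}: 41 + 44 = 85
  {Y5} + {T7, J5, M6, H2}: 20 + 53 = 73
  {T7, Y5} + {J5, M6, H2}: 33 + 52 = 85
  {J5, Y5} + {T7, M6, H2}: 28 + 36 = 64
  … (15 splits in total)
  {M6} + {T7, J5, Y5, H2}: 12 + 41 = 53  ← best
Best: vehicle 1 00 → M6 → 00 = 12; vehicle 2 00 → J5 → Y5 → T7 → H2 → 00 = 41; combined 53.

53 km — the smallest possible combined total.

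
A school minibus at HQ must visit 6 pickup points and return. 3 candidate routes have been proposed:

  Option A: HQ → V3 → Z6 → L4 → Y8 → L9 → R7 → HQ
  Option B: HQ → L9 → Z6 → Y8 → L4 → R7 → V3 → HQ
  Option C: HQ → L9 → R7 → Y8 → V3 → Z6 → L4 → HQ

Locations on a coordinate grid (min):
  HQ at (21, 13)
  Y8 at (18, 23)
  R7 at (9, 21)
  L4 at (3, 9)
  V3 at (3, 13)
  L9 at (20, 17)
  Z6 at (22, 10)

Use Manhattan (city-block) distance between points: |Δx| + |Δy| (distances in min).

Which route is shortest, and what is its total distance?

110 min — Option B is the shortest.

Option A: 18 + 22 + 20 + 29 + 8 + 15 + 20 = 132
Option B: 5 + 9 + 17 + 29 + 18 + 14 + 18 = 110
Option C: 5 + 15 + 11 + 25 + 22 + 20 + 22 = 120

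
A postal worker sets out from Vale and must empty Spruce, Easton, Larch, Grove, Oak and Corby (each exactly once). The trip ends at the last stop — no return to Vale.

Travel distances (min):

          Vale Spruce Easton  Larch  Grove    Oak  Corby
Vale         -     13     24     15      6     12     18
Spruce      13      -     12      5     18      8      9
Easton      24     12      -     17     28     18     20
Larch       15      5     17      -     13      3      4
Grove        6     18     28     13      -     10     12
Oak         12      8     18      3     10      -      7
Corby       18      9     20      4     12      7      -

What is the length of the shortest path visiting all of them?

There are 6! = 720 possible orderings.
Vale - Spruce - Easton - Larch - Grove - Oak - Corby: 13+12+17+13+10+7 = 72
Vale - Spruce - Easton - Larch - Grove - Corby - Oak: 13+12+17+13+12+7 = 74
Vale - Spruce - Easton - Larch - Oak - Grove - Corby: 13+12+17+3+10+12 = 67
Vale - Spruce - Easton - Larch - Oak - Corby - Grove: 13+12+17+3+7+12 = 64
Vale - Spruce - Easton - Larch - Corby - Grove - Oak: 13+12+17+4+12+10 = 68
Vale - Spruce - Easton - Larch - Corby - Oak - Grove: 13+12+17+4+7+10 = 63
Vale - Spruce - Easton - Grove - Larch - Oak - Corby: 13+12+28+13+3+7 = 76
Vale - Spruce - Easton - Grove - Larch - Corby - Oak: 13+12+28+13+4+7 = 77
… (712 more)
Vale - Grove - Oak - Larch - Corby - Spruce - Easton: 6+10+3+4+9+12 = 44  ← best
The minimum is 44.
One shortest path: Vale → Grove → Oak → Larch → Corby → Spruce → Easton.

44 min — the minimum one-way total.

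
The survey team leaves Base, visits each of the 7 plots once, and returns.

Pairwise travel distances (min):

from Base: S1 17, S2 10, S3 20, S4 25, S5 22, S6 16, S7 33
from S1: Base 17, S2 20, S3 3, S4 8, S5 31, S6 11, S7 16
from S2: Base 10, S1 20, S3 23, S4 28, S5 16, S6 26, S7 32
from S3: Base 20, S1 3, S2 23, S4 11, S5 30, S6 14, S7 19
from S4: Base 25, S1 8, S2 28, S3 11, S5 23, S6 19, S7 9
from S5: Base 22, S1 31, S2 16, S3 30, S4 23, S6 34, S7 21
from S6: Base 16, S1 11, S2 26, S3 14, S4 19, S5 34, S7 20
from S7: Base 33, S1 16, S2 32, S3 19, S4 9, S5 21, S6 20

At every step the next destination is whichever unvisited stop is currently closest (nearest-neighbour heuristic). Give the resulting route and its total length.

Base → [S2:10 / S6:16 / S1:17 / S3:20 / S5:22 / S4:25 / S7:33] → S2 (10)
S2 → [S5:16 / S1:20 / S3:23 / S6:26 / S4:28 / S7:32] → S5 (16)
S5 → [S7:21 / S4:23 / S3:30 / S1:31 / S6:34] → S7 (21)
S7 → [S4:9 / S1:16 / S3:19 / S6:20] → S4 (9)
S4 → [S1:8 / S3:11 / S6:19] → S1 (8)
S1 → [S3:3 / S6:11] → S3 (3)
S3 → [S6:14] → S6 (14)
Return S6→Base: 16.
Total = 10 + 16 + 21 + 9 + 8 + 3 + 14 + 16 = 97.

Nearest-neighbour total = 97 min; route Base → S2 → S5 → S7 → S4 → S1 → S3 → S6 → Base.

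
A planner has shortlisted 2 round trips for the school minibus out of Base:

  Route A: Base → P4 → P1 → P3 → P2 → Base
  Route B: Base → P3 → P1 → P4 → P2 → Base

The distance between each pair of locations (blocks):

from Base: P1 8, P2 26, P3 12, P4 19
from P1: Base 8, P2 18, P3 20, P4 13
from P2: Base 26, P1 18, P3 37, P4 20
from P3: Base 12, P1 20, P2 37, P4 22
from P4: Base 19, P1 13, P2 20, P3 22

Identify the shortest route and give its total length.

Route A: 19 + 13 + 20 + 37 + 26 = 115
Route B: 12 + 20 + 13 + 20 + 26 = 91

Shortest is Route B, total 91 blocks.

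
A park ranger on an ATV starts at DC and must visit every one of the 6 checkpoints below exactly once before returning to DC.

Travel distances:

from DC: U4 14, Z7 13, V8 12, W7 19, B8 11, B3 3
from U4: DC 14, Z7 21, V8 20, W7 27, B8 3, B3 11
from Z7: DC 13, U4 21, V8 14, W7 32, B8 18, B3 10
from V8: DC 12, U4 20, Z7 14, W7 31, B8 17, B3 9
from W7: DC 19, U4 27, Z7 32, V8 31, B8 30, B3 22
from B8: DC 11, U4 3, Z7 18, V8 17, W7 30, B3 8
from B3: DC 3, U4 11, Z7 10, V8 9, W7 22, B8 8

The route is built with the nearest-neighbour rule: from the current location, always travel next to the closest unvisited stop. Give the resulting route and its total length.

Nearest-neighbour total = 99; route DC → B3 → B8 → U4 → V8 → Z7 → W7 → DC.

From DC: distances to unvisited — B3=3, B8=11, V8=12, Z7=13, U4=14, W7=19. Nearest is B3 (3).
From B3: distances to unvisited — B8=8, V8=9, Z7=10, U4=11, W7=22. Nearest is B8 (8).
From B8: distances to unvisited — U4=3, V8=17, Z7=18, W7=30. Nearest is U4 (3).
From U4: distances to unvisited — V8=20, Z7=21, W7=27. Nearest is V8 (20).
From V8: distances to unvisited — Z7=14, W7=31. Nearest is Z7 (14).
From Z7: distances to unvisited — W7=32. Nearest is W7 (32).
Return W7→DC: 19.
Total = 3 + 8 + 3 + 20 + 14 + 32 + 19 = 99.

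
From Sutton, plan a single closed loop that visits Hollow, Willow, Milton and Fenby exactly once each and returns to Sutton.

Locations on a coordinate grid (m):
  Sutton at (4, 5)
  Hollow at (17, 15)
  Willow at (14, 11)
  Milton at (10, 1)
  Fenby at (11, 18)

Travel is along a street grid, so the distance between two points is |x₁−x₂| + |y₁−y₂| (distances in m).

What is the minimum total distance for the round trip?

There are 12 distinct closed tours to check (reversals are equivalent).
Sutton-Hollow-Willow-Milton-Fenby-Sutton: 23+7+14+18+20 = 82
Sutton-Hollow-Willow-Fenby-Milton-Sutton: 23+7+10+18+10 = 68
Sutton-Hollow-Milton-Willow-Fenby-Sutton: 23+21+14+10+20 = 88
Sutton-Hollow-Milton-Fenby-Willow-Sutton: 23+21+18+10+16 = 88
Sutton-Hollow-Fenby-Willow-Milton-Sutton: 23+9+10+14+10 = 66
Sutton-Hollow-Fenby-Milton-Willow-Sutton: 23+9+18+14+16 = 80
Sutton-Willow-Hollow-Milton-Fenby-Sutton: 16+7+21+18+20 = 82
Sutton-Willow-Hollow-Fenby-Milton-Sutton: 16+7+9+18+10 = 60
Sutton-Willow-Milton-Hollow-Fenby-Sutton: 16+14+21+9+20 = 80
Sutton-Willow-Fenby-Hollow-Milton-Sutton: 16+10+9+21+10 = 66
Sutton-Milton-Hollow-Willow-Fenby-Sutton: 10+21+7+10+20 = 68
Sutton-Milton-Willow-Hollow-Fenby-Sutton: 10+14+7+9+20 = 60
The minimum is 60.
One optimal route: Sutton → Willow → Hollow → Fenby → Milton → Sutton (or its reverse).

Shortest round trip = 60 m.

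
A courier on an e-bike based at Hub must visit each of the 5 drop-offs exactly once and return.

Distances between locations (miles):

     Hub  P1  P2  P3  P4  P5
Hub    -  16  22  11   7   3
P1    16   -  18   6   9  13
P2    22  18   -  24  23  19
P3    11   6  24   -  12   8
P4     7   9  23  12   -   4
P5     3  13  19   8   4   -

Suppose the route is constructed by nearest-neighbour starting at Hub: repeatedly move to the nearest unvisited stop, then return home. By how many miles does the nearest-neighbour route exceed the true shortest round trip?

From Hub: P5=3, P4=7, P3=11, P1=16, P2=22 → choose P5 (3).
From P5: P4=4, P3=8, P1=13, P2=19 → choose P4 (4).
From P4: P1=9, P3=12, P2=23 → choose P1 (9).
From P1: P3=6, P2=18 → choose P3 (6).
From P3: P2=24 → choose P2 (24).
NN route Hub → P5 → P4 → P1 → P3 → P2 → Hub costs 68.
Optimal: Hub → P2 → P1 → P3 → P4 → P5 → Hub costs 65 (by enumerating all 60 distinct tours).
Excess = 68 − 65 = 3.

The nearest-neighbour route is 3 miles longer than optimal.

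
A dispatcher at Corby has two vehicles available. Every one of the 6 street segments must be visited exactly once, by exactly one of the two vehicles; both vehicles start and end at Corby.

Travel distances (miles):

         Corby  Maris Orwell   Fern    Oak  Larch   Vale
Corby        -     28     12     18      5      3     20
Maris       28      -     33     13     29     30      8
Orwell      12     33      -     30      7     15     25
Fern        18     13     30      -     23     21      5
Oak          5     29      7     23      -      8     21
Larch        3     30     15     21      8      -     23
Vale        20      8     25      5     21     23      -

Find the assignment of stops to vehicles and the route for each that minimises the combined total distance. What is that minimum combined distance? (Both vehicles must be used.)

Check every non-empty split of the stops between the two vehicles; for each half take its own optimal tour:
  {Maris} + {Orwell, Fern, Oak, Larch, Vale}: 56 + 66 = 122
  {Orwell} + {Maris, Fern, Oak, Larch, Vale}: 24 + 71 = 95
  {Maris, Orwell} + {Fern, Oak, Larch, Vale}: 73 + 55 = 128
  {Fern} + {Maris, Orwell, Oak, Larch, Vale}: 36 + 78 = 114
  {Maris, Fern} + {Orwell, Oak, Larch, Vale}: 59 + 63 = 122
  {Orwell, Fern} + {Maris, Oak, Larch, Vale}: 60 + 67 = 127
  … (31 splits in total)
  {Larch} + {Maris, Orwell, Fern, Oak, Vale}: 6 + 76 = 82  ← best
Best: vehicle 1 Corby → Larch → Corby = 6; vehicle 2 Corby → Fern → Maris → Vale → Orwell → Oak → Corby = 76; combined 82.

Minimum combined distance: 82 miles.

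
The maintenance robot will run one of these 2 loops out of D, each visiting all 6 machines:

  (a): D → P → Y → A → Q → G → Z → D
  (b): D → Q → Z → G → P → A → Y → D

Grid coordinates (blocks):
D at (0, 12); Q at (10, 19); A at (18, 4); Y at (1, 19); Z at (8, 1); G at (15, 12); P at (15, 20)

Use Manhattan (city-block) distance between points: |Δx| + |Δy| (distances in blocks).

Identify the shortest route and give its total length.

(a): 23 + 15 + 32 + 23 + 12 + 18 + 19 = 142
(b): 17 + 20 + 18 + 8 + 19 + 32 + 8 = 122

Shortest is (b), total 122 blocks.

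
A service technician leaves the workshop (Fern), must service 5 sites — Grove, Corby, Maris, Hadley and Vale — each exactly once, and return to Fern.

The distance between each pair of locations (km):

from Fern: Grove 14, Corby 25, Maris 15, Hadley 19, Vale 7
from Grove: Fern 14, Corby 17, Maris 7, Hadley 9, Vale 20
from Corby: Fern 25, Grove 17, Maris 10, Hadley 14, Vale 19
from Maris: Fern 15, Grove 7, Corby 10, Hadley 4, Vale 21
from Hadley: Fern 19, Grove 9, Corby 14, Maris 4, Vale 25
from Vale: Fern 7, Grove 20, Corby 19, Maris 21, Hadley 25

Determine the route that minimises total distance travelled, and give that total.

Minimum total distance: 63 km.

There are 60 distinct closed tours to check (reversals are equivalent).
Fern-Grove-Corby-Maris-Hadley-Vale-Fern: 14+17+10+4+25+7 = 77
Fern-Grove-Corby-Maris-Vale-Hadley-Fern: 14+17+10+21+25+19 = 106
Fern-Grove-Corby-Hadley-Maris-Vale-Fern: 14+17+14+4+21+7 = 77
Fern-Grove-Corby-Hadley-Vale-Maris-Fern: 14+17+14+25+21+15 = 106
Fern-Grove-Corby-Vale-Maris-Hadley-Fern: 14+17+19+21+4+19 = 94
Fern-Grove-Corby-Vale-Hadley-Maris-Fern: 14+17+19+25+4+15 = 94
Fern-Grove-Maris-Corby-Hadley-Vale-Fern: 14+7+10+14+25+7 = 77
Fern-Grove-Maris-Corby-Vale-Hadley-Fern: 14+7+10+19+25+19 = 94
Fern-Grove-Maris-Hadley-Corby-Vale-Fern: 14+7+4+14+19+7 = 65
Fern-Grove-Maris-Hadley-Vale-Corby-Fern: 14+7+4+25+19+25 = 94
Fern-Grove-Maris-Vale-Corby-Hadley-Fern: 14+7+21+19+14+19 = 94
Fern-Grove-Maris-Vale-Hadley-Corby-Fern: 14+7+21+25+14+25 = 106
Fern-Grove-Hadley-Corby-Maris-Vale-Fern: 14+9+14+10+21+7 = 75
Fern-Grove-Hadley-Corby-Vale-Maris-Fern: 14+9+14+19+21+15 = 92
… (46 more)
Fern-Grove-Hadley-Maris-Corby-Vale-Fern: 14+9+4+10+19+7 = 63  ← best
The minimum is 63.
One optimal route: Fern → Grove → Hadley → Maris → Corby → Vale → Fern (or its reverse).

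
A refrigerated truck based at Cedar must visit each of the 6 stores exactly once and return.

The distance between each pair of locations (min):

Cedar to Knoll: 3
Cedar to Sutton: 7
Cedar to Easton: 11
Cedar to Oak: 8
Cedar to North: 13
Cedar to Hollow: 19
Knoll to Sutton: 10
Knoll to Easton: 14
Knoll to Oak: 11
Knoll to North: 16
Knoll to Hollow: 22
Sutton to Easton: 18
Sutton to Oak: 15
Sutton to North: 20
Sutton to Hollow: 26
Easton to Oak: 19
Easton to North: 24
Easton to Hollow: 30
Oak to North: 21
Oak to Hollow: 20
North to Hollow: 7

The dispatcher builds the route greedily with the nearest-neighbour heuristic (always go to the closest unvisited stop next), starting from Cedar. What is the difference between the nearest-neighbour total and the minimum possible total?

The nearest-neighbour route is 7 min longer than optimal.

Cedar: Knoll=3, Sutton=7, Oak=8, Easton=11, North=13, Hollow=19 ⇒ Knoll
Knoll: Sutton=10, Oak=11, Easton=14, North=16, Hollow=22 ⇒ Sutton
Sutton: Oak=15, Easton=18, North=20, Hollow=26 ⇒ Oak
Oak: Easton=19, Hollow=20, North=21 ⇒ Easton
Easton: North=24, Hollow=30 ⇒ North
North: Hollow=7 ⇒ Hollow
NN route Cedar → Knoll → Sutton → Oak → Easton → North → Hollow → Cedar costs 97.
Optimal: Cedar → Knoll → Sutton → Easton → Oak → Hollow → North → Cedar costs 90 (by enumerating all 360 distinct tours).
Excess = 97 − 90 = 7.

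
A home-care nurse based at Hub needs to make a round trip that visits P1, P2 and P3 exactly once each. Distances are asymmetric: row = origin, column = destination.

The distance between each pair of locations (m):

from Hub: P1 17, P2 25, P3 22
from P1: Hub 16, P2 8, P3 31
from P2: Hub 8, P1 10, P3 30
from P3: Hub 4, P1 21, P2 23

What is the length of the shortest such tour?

Hub→P1→P2→P3→Hub: 17+8+30+4 = 59
Hub→P1→P3→P2→Hub: 17+31+23+8 = 79
Hub→P2→P1→P3→Hub: 25+10+31+4 = 70
Hub→P2→P3→P1→Hub: 25+30+21+16 = 92
Hub→P3→P1→P2→Hub: 22+21+8+8 = 59
Hub→P3→P2→P1→Hub: 22+23+10+16 = 71
The minimum is 59.
One optimal route: Hub → P1 → P2 → P3 → Hub.

Minimum total distance: 59 m.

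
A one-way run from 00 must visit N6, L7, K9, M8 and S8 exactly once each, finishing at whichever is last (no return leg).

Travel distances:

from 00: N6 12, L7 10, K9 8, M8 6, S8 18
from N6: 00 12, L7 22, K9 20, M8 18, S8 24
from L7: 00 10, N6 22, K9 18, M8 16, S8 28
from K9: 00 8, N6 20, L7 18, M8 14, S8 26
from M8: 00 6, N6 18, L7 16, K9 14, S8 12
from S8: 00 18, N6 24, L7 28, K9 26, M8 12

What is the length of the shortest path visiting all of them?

There are 5! = 120 possible orderings.
00 → N6 → L7 → K9 → M8 → S8: 12+22+18+14+12 = 78
00 → N6 → L7 → K9 → S8 → M8: 12+22+18+26+12 = 90
00 → N6 → L7 → M8 → K9 → S8: 12+22+16+14+26 = 90
00 → N6 → L7 → M8 → S8 → K9: 12+22+16+12+26 = 88
00 → N6 → L7 → S8 → K9 → M8: 12+22+28+26+14 = 102
00 → N6 → L7 → S8 → M8 → K9: 12+22+28+12+14 = 88
00 → N6 → K9 → L7 → M8 → S8: 12+20+18+16+12 = 78
00 → N6 → K9 → L7 → S8 → M8: 12+20+18+28+12 = 90
00 → N6 → K9 → M8 → L7 → S8: 12+20+14+16+28 = 90
00 → N6 → K9 → M8 → S8 → L7: 12+20+14+12+28 = 86
00 → N6 → K9 → S8 → L7 → M8: 12+20+26+28+16 = 102
00 → N6 → K9 → S8 → M8 → L7: 12+20+26+12+16 = 86
00 → N6 → M8 → L7 → K9 → S8: 12+18+16+18+26 = 90
00 → N6 → M8 → L7 → S8 → K9: 12+18+16+28+26 = 100
… (106 more)
The minimum is 78.
One shortest path: 00 → N6 → L7 → K9 → M8 → S8.

Minimum one-way distance = 78.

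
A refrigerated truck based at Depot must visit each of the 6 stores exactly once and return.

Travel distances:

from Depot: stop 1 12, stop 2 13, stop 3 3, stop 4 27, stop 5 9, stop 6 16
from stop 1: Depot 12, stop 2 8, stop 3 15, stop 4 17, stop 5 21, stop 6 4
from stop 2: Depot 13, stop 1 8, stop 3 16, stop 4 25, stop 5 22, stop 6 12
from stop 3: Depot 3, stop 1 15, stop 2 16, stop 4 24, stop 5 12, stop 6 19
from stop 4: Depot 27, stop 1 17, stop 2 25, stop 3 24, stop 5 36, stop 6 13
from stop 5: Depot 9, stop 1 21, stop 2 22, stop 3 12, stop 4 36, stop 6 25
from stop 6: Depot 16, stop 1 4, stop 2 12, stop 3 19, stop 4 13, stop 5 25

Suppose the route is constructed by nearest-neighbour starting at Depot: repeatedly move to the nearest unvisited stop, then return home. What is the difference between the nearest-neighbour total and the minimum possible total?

Excess over optimum: 21.

From Depot: stop 3=3, stop 5=9, stop 1=12, stop 2=13, stop 6=16, stop 4=27 → choose stop 3 (3).
From stop 3: stop 5=12, stop 1=15, stop 2=16, stop 6=19, stop 4=24 → choose stop 5 (12).
From stop 5: stop 1=21, stop 2=22, stop 6=25, stop 4=36 → choose stop 1 (21).
From stop 1: stop 6=4, stop 2=8, stop 4=17 → choose stop 6 (4).
From stop 6: stop 2=12, stop 4=13 → choose stop 2 (12).
From stop 2: stop 4=25 → choose stop 4 (25).
NN route Depot → stop 3 → stop 5 → stop 1 → stop 6 → stop 2 → stop 4 → Depot costs 104.
Optimal: Depot → stop 2 → stop 1 → stop 6 → stop 4 → stop 3 → stop 5 → Depot costs 83 (by enumerating all 360 distinct tours).
Excess = 104 − 83 = 21.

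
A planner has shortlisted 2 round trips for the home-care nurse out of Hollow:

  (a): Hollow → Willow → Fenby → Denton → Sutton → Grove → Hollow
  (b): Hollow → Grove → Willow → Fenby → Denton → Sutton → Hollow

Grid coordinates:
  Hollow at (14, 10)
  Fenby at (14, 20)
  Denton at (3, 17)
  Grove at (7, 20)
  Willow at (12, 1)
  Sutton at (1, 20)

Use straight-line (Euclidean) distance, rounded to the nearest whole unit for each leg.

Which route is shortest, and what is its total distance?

Shortest is (a), total 61.

(a): 9 + 19 + 11 + 4 + 6 + 12 = 61
(b): 12 + 20 + 19 + 11 + 4 + 16 = 82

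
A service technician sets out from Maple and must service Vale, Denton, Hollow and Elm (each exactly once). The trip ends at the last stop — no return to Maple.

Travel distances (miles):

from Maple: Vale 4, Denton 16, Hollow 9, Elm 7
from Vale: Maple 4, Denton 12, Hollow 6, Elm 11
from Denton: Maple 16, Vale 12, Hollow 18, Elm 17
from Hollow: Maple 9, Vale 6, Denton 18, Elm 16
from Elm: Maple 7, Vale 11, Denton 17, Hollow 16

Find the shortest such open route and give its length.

There are 4! = 24 possible orderings.
Maple→Vale→Denton→Hollow→Elm: 4+12+18+16 = 50
Maple→Vale→Denton→Elm→Hollow: 4+12+17+16 = 49
Maple→Vale→Hollow→Denton→Elm: 4+6+18+17 = 45
Maple→Vale→Hollow→Elm→Denton: 4+6+16+17 = 43
Maple→Vale→Elm→Denton→Hollow: 4+11+17+18 = 50
Maple→Vale→Elm→Hollow→Denton: 4+11+16+18 = 49
Maple→Denton→Vale→Hollow→Elm: 16+12+6+16 = 50
Maple→Denton→Vale→Elm→Hollow: 16+12+11+16 = 55
Maple→Denton→Hollow→Vale→Elm: 16+18+6+11 = 51
Maple→Denton→Hollow→Elm→Vale: 16+18+16+11 = 61
Maple→Denton→Elm→Vale→Hollow: 16+17+11+6 = 50
Maple→Denton→Elm→Hollow→Vale: 16+17+16+6 = 55
Maple→Hollow→Vale→Denton→Elm: 9+6+12+17 = 44
Maple→Hollow→Vale→Elm→Denton: 9+6+11+17 = 43
… (10 more)
Maple→Elm→Hollow→Vale→Denton: 7+16+6+12 = 41  ← best
The minimum is 41.
One shortest path: Maple → Elm → Hollow → Vale → Denton.

Shortest open route: 41 miles.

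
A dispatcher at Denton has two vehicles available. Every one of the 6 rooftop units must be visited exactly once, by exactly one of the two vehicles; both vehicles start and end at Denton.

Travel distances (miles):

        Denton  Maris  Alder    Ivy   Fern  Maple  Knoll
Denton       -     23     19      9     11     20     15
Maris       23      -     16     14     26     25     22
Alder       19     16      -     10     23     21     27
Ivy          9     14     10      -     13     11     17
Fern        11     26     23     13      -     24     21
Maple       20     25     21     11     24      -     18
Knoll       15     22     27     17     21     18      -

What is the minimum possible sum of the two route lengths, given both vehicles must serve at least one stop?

115 miles — the smallest possible combined total.

There are 2^5 − 1 = 31 ways to divide the 6 stops into two non-empty groups. For each, the best each vehicle can do is its own shortest tour through its group:
  {Maris} + {Alder, Ivy, Fern, Maple, Knoll}: 46 + 88 = 134
  {Alder} + {Maris, Ivy, Fern, Maple, Knoll}: 38 + 95 = 133
  {Maris, Alder} + {Ivy, Fern, Maple, Knoll}: 58 + 68 = 126
  {Ivy} + {Maris, Alder, Fern, Maple, Knoll}: 18 + 107 = 125
  {Maris, Ivy} + {Alder, Fern, Maple, Knoll}: 46 + 88 = 134
  {Alder, Ivy} + {Maris, Fern, Maple, Knoll}: 38 + 95 = 133
  … (31 splits in total)
  {Fern} + {Maris, Alder, Ivy, Maple, Knoll}: 22 + 93 = 115  ← best
Best: vehicle 1 Denton → Fern → Denton = 22; vehicle 2 Denton → Maris → Alder → Ivy → Maple → Knoll → Denton = 93; combined 115.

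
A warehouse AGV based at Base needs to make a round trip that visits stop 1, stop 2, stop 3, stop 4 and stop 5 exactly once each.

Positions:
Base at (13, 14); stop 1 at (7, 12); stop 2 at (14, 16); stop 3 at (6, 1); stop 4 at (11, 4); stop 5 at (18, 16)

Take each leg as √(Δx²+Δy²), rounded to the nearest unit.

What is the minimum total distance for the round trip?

Shortest round trip = 43.

There are 60 distinct closed tours to check (reversals are equivalent).
Base→stop 1→stop 2→stop 3→stop 4→stop 5→Base: 6+8+17+6+14+5 = 56
Base→stop 1→stop 2→stop 3→stop 5→stop 4→Base: 6+8+17+19+14+10 = 74
Base→stop 1→stop 2→stop 4→stop 3→stop 5→Base: 6+8+12+6+19+5 = 56
Base→stop 1→stop 2→stop 4→stop 5→stop 3→Base: 6+8+12+14+19+15 = 74
Base→stop 1→stop 2→stop 5→stop 3→stop 4→Base: 6+8+4+19+6+10 = 53
Base→stop 1→stop 2→stop 5→stop 4→stop 3→Base: 6+8+4+14+6+15 = 53
Base→stop 1→stop 3→stop 2→stop 4→stop 5→Base: 6+11+17+12+14+5 = 65
Base→stop 1→stop 3→stop 2→stop 5→stop 4→Base: 6+11+17+4+14+10 = 62
Base→stop 1→stop 3→stop 4→stop 2→stop 5→Base: 6+11+6+12+4+5 = 44
Base→stop 1→stop 3→stop 4→stop 5→stop 2→Base: 6+11+6+14+4+2 = 43
Base→stop 1→stop 3→stop 5→stop 2→stop 4→Base: 6+11+19+4+12+10 = 62
Base→stop 1→stop 3→stop 5→stop 4→stop 2→Base: 6+11+19+14+12+2 = 64
Base→stop 1→stop 4→stop 2→stop 3→stop 5→Base: 6+9+12+17+19+5 = 68
Base→stop 1→stop 4→stop 2→stop 5→stop 3→Base: 6+9+12+4+19+15 = 65
… (46 more)
The minimum is 43.
One optimal route: Base → stop 1 → stop 3 → stop 4 → stop 5 → stop 2 → Base (or its reverse).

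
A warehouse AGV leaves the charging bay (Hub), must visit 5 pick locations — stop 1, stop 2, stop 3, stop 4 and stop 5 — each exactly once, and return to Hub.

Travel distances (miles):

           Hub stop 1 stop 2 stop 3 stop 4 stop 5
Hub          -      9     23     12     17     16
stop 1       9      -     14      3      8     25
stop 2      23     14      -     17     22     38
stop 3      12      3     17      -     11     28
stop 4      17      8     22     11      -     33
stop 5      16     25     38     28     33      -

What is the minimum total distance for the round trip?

Shortest round trip = 99 miles.

Hub→stop 1→stop 2→stop 3→stop 4→stop 5→Hub: 9+14+17+11+33+16 = 100
Hub→stop 1→stop 2→stop 3→stop 5→stop 4→Hub: 9+14+17+28+33+17 = 118
Hub→stop 1→stop 2→stop 4→stop 3→stop 5→Hub: 9+14+22+11+28+16 = 100
Hub→stop 1→stop 2→stop 4→stop 5→stop 3→Hub: 9+14+22+33+28+12 = 118
Hub→stop 1→stop 2→stop 5→stop 3→stop 4→Hub: 9+14+38+28+11+17 = 117
Hub→stop 1→stop 2→stop 5→stop 4→stop 3→Hub: 9+14+38+33+11+12 = 117
Hub→stop 1→stop 3→stop 2→stop 4→stop 5→Hub: 9+3+17+22+33+16 = 100
Hub→stop 1→stop 3→stop 2→stop 5→stop 4→Hub: 9+3+17+38+33+17 = 117
Hub→stop 1→stop 3→stop 4→stop 2→stop 5→Hub: 9+3+11+22+38+16 = 99
Hub→stop 1→stop 3→stop 4→stop 5→stop 2→Hub: 9+3+11+33+38+23 = 117
Hub→stop 1→stop 3→stop 5→stop 2→stop 4→Hub: 9+3+28+38+22+17 = 117
Hub→stop 1→stop 3→stop 5→stop 4→stop 2→Hub: 9+3+28+33+22+23 = 118
Hub→stop 1→stop 4→stop 2→stop 3→stop 5→Hub: 9+8+22+17+28+16 = 100
Hub→stop 1→stop 4→stop 2→stop 5→stop 3→Hub: 9+8+22+38+28+12 = 117
… (46 more)
The minimum is 99.
One optimal route: Hub → stop 1 → stop 3 → stop 4 → stop 2 → stop 5 → Hub (or its reverse).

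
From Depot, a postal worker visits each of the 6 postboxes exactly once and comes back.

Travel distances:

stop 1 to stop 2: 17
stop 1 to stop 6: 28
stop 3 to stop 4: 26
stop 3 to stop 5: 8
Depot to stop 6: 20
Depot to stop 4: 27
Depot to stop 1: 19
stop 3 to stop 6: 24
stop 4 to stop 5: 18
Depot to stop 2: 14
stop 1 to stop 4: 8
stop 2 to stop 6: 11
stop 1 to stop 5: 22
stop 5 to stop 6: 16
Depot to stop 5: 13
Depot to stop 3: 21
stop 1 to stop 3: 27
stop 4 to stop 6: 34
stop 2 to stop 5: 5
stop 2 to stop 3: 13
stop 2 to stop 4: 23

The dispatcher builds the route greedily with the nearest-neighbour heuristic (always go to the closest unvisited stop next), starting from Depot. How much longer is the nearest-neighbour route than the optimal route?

Depot: stop 5=13, stop 2=14, stop 1=19, stop 6=20, stop 3=21, stop 4=27 ⇒ stop 5
stop 5: stop 2=5, stop 3=8, stop 6=16, stop 4=18, stop 1=22 ⇒ stop 2
stop 2: stop 6=11, stop 3=13, stop 1=17, stop 4=23 ⇒ stop 6
stop 6: stop 3=24, stop 1=28, stop 4=34 ⇒ stop 3
stop 3: stop 4=26, stop 1=27 ⇒ stop 4
stop 4: stop 1=8 ⇒ stop 1
NN route Depot → stop 5 → stop 2 → stop 6 → stop 3 → stop 4 → stop 1 → Depot costs 106.
Optimal: Depot → stop 1 → stop 4 → stop 3 → stop 5 → stop 2 → stop 6 → Depot costs 97 (by enumerating all 360 distinct tours).
Excess = 106 − 97 = 9.

The nearest-neighbour route is 9 longer than optimal.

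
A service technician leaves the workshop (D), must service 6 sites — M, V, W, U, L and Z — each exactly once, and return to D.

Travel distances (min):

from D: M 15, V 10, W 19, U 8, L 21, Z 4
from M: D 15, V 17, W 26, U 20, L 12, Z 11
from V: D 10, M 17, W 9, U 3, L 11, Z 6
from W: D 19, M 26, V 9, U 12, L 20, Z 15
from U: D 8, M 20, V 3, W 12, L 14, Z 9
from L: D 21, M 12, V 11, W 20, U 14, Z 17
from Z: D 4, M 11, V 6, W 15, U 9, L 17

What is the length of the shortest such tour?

D - M - V - W - U - L - Z - D: 15+17+9+12+14+17+4 = 88
D - M - V - W - U - Z - L - D: 15+17+9+12+9+17+21 = 100
D - M - V - W - L - U - Z - D: 15+17+9+20+14+9+4 = 88
D - M - V - W - L - Z - U - D: 15+17+9+20+17+9+8 = 95
D - M - V - W - Z - U - L - D: 15+17+9+15+9+14+21 = 100
D - M - V - W - Z - L - U - D: 15+17+9+15+17+14+8 = 95
D - M - V - U - W - L - Z - D: 15+17+3+12+20+17+4 = 88
D - M - V - U - W - Z - L - D: 15+17+3+12+15+17+21 = 100
… (352 more)
D - U - V - W - L - M - Z - D: 8+3+9+20+12+11+4 = 67  ← best
The minimum is 67.
One optimal route: D → U → V → W → L → M → Z → D (or its reverse).

Minimum total distance: 67 min.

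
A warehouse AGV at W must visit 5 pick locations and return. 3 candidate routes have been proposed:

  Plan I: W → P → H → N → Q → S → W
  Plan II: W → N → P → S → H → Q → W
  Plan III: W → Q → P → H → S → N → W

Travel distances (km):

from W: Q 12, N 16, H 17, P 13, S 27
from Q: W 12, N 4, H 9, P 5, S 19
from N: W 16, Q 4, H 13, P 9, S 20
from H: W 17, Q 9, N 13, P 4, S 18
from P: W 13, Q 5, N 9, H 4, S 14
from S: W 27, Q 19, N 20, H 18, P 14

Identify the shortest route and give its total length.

Plan I: 13 + 4 + 13 + 4 + 19 + 27 = 80
Plan II: 16 + 9 + 14 + 18 + 9 + 12 = 78
Plan III: 12 + 5 + 4 + 18 + 20 + 16 = 75

Shortest is Plan III, total 75 km.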